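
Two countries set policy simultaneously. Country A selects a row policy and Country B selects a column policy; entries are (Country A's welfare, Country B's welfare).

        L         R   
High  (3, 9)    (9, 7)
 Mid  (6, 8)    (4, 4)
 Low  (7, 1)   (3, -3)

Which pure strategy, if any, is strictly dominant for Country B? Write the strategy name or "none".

L

L vs R: High: 9>7, Mid: 8>4, Low: 1>-3.
L strictly beats every other strategy against every opponent action, so it is strictly dominant.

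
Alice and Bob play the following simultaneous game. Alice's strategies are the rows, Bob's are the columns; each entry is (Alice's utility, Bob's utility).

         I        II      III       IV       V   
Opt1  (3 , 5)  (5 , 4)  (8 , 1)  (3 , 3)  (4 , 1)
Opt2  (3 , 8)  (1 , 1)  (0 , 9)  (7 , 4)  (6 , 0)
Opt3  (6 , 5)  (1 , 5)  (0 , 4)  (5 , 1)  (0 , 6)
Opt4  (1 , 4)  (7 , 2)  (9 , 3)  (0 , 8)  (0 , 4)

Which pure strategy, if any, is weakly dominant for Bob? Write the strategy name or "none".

I fails to dominate III at Opt2 (8<9).
II fails to dominate I at Opt1 (4<5).
III fails to dominate I at Opt1 (1<5).
IV fails to dominate I at Opt1 (3<5).
V fails to dominate I at Opt1 (1<5).
No single strategy dominates all the others.

none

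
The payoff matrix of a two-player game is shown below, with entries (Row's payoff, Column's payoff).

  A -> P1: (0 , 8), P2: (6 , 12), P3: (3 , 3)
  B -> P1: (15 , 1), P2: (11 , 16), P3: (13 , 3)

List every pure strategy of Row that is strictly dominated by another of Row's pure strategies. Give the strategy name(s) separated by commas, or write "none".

A: dominated, since B does at least as well everywhere (P1: 15>0, P2: 11>6, P3: 13>3).
Nothing dominates B: A at P1 (15>0).

A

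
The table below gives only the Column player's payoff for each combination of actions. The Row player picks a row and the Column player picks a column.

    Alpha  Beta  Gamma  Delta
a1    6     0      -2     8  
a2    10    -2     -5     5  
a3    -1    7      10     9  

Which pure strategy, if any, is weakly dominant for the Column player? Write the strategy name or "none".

Alpha fails to dominate Beta at a3 (-1<7).
Beta fails to dominate Alpha at a1 (0<6).
Gamma fails to dominate Alpha at a1 (-2<6).
Delta fails to dominate Alpha at a2 (5<10).
No single strategy dominates all the others.

none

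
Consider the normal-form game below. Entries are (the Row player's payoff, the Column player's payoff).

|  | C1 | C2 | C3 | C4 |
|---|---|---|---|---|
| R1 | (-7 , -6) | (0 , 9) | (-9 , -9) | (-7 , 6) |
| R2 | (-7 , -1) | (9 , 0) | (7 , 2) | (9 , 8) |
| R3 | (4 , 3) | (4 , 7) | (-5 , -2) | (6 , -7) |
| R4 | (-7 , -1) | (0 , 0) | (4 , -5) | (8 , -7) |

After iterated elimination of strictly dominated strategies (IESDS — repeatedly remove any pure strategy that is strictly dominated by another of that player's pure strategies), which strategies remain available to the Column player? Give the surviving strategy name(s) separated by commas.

The Row player's strategy R1 is strictly dominated by R3 (C1: 4>-7, C2: 4>0, C3: -5>-9, C4: 6>-7) and is removed.
The Column player's strategy C1 is strictly dominated by C2 (R2: 0>-1, R3: 7>3, R4: 0>-1) and is removed.
Row R3 is eliminated: R2 beats it against every remaining column (C2: 9>4, C3: 7>-5, C4: 9>6).
The Row player's strategy R4 is strictly dominated by R2 (C2: 9>0, C3: 7>4, C4: 9>8) and is removed.
Column C2 is eliminated: C3 beats it against every remaining row (R2: 2>0).
The Column player's strategy C3 is strictly dominated by C4 (R2: 8>2) and is removed.
Among the remaining strategies, none is strictly dominated by another pure strategy of the same player, so the elimination stops.
Surviving strategies — the Row player: {R2}; the Column player: {C4}.

C4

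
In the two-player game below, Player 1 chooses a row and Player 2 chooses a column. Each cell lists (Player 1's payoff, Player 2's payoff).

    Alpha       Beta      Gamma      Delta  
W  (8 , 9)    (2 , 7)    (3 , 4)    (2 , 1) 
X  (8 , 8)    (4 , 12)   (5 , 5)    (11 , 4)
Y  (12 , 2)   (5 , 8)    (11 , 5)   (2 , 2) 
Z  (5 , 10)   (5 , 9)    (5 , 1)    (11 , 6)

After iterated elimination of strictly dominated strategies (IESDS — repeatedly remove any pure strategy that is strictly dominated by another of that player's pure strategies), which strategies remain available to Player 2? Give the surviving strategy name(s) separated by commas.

Player 2's strategy Gamma is strictly dominated by Beta (W: 7>4, X: 12>5, Y: 8>5, Z: 9>1) and is removed.
Player 2's strategy Delta is strictly dominated by Beta (W: 7>1, X: 12>4, Y: 8>2, Z: 9>6) and is removed.
Row W is eliminated: Y beats it against every remaining column (Alpha: 12>8, Beta: 5>2).
Player 1's strategy X is strictly dominated by Y (Alpha: 12>8, Beta: 5>4) and is removed.
Among the remaining strategies, none is strictly dominated by another pure strategy of the same player, so the elimination stops.
Surviving strategies — Player 1: {Y, Z}; Player 2: {Alpha, Beta}.

Alpha, Beta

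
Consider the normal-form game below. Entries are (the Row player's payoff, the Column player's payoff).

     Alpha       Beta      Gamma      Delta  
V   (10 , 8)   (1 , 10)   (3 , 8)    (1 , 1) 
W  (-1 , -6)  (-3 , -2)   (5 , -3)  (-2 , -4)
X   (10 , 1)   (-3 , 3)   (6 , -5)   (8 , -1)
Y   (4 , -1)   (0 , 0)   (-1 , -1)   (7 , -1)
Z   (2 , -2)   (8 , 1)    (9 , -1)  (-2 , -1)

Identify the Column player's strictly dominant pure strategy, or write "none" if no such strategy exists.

Beta vs Alpha: V: 10>8, W: -2>-6, X: 3>1, Y: 0>-1, Z: 1>-2.
Beta vs Gamma: V: 10>8, W: -2>-3, X: 3>-5, Y: 0>-1, Z: 1>-1.
Beta vs Delta: V: 10>1, W: -2>-4, X: 3>-1, Y: 0>-1, Z: 1>-1.
Beta strictly beats every other strategy against every opponent action, so it is strictly dominant.

Beta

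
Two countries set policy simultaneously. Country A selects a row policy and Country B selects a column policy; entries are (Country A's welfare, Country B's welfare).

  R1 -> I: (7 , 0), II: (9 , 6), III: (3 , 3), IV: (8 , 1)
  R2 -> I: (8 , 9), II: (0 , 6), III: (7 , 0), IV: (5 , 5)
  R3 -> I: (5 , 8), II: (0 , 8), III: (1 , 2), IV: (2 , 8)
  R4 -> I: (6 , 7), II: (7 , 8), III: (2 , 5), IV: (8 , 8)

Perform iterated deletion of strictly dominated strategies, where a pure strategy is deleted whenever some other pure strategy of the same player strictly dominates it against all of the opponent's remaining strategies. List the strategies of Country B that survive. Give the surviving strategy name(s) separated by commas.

Row R3 is eliminated: R1 beats it against every remaining column (I: 7>5, II: 9>0, III: 3>1, IV: 8>2).
Country B's strategy III is strictly dominated by II (R1: 6>3, R2: 6>0, R4: 8>5) and is removed.
Among the remaining strategies, none is strictly dominated by another pure strategy of the same player, so the elimination stops.
Surviving strategies — Country A: {R1, R2, R4}; Country B: {I, II, IV}.

I, II, IV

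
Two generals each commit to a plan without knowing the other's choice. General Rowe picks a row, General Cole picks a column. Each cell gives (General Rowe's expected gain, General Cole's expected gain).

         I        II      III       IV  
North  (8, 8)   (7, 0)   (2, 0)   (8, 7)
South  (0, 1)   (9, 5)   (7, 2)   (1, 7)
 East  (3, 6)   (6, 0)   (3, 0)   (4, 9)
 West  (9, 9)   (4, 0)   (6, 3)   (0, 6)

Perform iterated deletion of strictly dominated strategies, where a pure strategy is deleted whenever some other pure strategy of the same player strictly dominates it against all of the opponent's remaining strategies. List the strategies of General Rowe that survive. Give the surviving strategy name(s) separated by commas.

For General Cole, IV strictly dominates II on the remaining rows (North: 7>0, South: 7>5, East: 9>0, West: 6>0); eliminate II.
Column III is eliminated: IV beats it against every remaining row (North: 7>0, South: 7>2, East: 9>0, West: 6>3).
Row South is eliminated: North beats it against every remaining column (I: 8>0, IV: 8>1).
Row East is eliminated: North beats it against every remaining column (I: 8>3, IV: 8>4).
Column IV is eliminated: I beats it against every remaining row (North: 8>7, West: 9>6).
Row North is eliminated: West beats it against every remaining column (I: 9>8).
Among the remaining strategies, none is strictly dominated by another pure strategy of the same player, so the elimination stops.
Surviving strategies — General Rowe: {West}; General Cole: {I}.

West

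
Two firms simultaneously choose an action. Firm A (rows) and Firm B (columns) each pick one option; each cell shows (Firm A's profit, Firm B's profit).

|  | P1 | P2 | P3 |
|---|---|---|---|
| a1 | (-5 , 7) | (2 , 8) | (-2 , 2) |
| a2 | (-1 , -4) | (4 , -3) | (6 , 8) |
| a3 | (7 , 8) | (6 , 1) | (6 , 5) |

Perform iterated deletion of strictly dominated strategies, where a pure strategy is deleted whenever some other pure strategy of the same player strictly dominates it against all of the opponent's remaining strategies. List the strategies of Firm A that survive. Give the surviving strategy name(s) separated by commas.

a2, a3

For Firm A, a2 strictly dominates a1 on the remaining columns (P1: -1>-5, P2: 4>2, P3: 6>-2); eliminate a1.
For Firm B, P3 strictly dominates P2 on the remaining rows (a2: 8>-3, a3: 5>1); eliminate P2.
Among the remaining strategies, none is strictly dominated by another pure strategy of the same player, so the elimination stops.
Surviving strategies — Firm A: {a2, a3}; Firm B: {P1, P3}.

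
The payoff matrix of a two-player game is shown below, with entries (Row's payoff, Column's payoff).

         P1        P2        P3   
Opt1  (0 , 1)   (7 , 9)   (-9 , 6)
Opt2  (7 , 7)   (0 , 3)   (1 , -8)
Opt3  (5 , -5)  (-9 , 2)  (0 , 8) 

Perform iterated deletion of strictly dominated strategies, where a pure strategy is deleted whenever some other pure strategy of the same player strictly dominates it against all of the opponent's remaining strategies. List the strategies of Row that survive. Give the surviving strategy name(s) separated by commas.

Row Opt3 is eliminated: Opt2 beats it against every remaining column (P1: 7>5, P2: 0>-9, P3: 1>0).
For Column, P2 strictly dominates P3 on the remaining rows (Opt1: 9>6, Opt2: 3>-8); eliminate P3.
Among the remaining strategies, none is strictly dominated by another pure strategy of the same player, so the elimination stops.
Surviving strategies — Row: {Opt1, Opt2}; Column: {P1, P2}.

Opt1, Opt2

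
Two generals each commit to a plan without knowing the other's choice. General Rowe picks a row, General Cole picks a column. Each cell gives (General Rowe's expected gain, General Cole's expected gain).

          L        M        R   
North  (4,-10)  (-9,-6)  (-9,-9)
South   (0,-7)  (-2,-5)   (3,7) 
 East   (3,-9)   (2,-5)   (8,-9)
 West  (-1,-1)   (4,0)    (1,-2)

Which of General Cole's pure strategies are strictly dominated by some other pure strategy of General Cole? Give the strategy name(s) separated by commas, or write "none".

L

L is strictly dominated by M (North: -6>-10, South: -5>-7, East: -5>-9, West: 0>-1).
M is not dominated — it holds its own against L at North (-6>-10); R at North (-6>-9).
R is not dominated — it holds its own against L at North (-9>-10); M at South (7>-5).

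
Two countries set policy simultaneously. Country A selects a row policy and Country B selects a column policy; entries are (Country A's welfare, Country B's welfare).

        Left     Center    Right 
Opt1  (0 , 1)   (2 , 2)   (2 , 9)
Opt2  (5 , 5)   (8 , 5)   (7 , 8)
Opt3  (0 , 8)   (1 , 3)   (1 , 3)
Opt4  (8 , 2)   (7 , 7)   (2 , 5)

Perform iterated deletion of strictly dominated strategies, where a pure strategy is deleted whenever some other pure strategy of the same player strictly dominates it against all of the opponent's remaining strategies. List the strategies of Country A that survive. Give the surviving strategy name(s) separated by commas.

For Country A, Opt2 strictly dominates Opt1 on the remaining columns (Left: 5>0, Center: 8>2, Right: 7>2); eliminate Opt1.
Country A's strategy Opt3 is strictly dominated by Opt2 (Left: 5>0, Center: 8>1, Right: 7>1) and is removed.
Country B's strategy Left is strictly dominated by Right (Opt2: 8>5, Opt4: 5>2) and is removed.
Row Opt4 is eliminated: Opt2 beats it against every remaining column (Center: 8>7, Right: 7>2).
For Country B, Right strictly dominates Center on the remaining rows (Opt2: 8>5); eliminate Center.
Among the remaining strategies, none is strictly dominated by another pure strategy of the same player, so the elimination stops.
Surviving strategies — Country A: {Opt2}; Country B: {Right}.

Opt2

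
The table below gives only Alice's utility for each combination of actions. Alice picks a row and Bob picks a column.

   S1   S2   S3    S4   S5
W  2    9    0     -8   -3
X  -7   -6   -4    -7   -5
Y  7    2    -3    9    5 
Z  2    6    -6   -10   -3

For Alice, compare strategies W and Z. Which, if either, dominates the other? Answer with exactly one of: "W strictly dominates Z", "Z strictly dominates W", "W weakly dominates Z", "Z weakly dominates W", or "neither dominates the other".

W weakly dominates Z

W's payoffs vs Z's, by Bob's action — S1: 2=2, S2: 9>6, S3: 0>-6, S4: -8>-10, S5: -3=-3.
W is at least as good everywhere and strictly better somewhere (tied only at S1, S5), so W weakly but not strictly dominates Z.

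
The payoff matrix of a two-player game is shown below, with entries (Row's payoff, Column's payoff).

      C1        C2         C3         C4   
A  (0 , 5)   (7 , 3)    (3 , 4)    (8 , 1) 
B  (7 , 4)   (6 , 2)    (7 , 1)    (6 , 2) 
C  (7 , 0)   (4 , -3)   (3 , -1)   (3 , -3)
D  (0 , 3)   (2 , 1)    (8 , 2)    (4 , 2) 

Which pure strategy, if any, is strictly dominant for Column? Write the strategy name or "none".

C1 vs C2: A: 5>3, B: 4>2, C: 0>-3, D: 3>1.
C1 vs C3: A: 5>4, B: 4>1, C: 0>-1, D: 3>2.
C1 vs C4: A: 5>1, B: 4>2, C: 0>-3, D: 3>2.
C1 strictly beats every other strategy against every opponent action, so it is strictly dominant.

C1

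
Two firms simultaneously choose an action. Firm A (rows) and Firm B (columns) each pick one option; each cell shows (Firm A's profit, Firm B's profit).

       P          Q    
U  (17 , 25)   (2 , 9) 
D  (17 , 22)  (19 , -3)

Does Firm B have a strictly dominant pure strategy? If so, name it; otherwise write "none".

P

P vs Q: U: 25>9, D: 22>-3.
P strictly beats every other strategy against every opponent action, so it is strictly dominant.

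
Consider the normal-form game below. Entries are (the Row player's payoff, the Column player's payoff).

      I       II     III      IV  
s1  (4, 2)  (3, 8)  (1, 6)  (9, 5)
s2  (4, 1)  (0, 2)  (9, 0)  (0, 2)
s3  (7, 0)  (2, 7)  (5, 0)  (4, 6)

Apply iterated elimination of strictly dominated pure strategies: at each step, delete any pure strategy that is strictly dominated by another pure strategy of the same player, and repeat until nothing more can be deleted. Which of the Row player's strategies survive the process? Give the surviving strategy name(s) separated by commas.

s1

Column I is eliminated: II beats it against every remaining row (s1: 8>2, s2: 2>1, s3: 7>0).
Column III is eliminated: II beats it against every remaining row (s1: 8>6, s2: 2>0, s3: 7>0).
Row s2 is eliminated: s1 beats it against every remaining column (II: 3>0, IV: 9>0).
Row s3 is eliminated: s1 beats it against every remaining column (II: 3>2, IV: 9>4).
For the Column player, II strictly dominates IV on the remaining rows (s1: 8>5); eliminate IV.
Among the remaining strategies, none is strictly dominated by another pure strategy of the same player, so the elimination stops.
Surviving strategies — the Row player: {s1}; the Column player: {II}.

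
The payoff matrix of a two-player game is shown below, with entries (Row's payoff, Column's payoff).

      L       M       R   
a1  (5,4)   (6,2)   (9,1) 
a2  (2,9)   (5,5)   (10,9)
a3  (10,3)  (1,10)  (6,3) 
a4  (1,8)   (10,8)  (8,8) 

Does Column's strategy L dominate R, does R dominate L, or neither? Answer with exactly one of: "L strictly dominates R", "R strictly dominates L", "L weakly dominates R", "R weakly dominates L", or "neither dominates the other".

L weakly dominates R

L's payoffs vs R's, by Row's action — a1: 4>1, a2: 9=9, a3: 3=3, a4: 8=8.
L is at least as good everywhere and strictly better somewhere (tied only at a2, a3, a4), so L weakly but not strictly dominates R.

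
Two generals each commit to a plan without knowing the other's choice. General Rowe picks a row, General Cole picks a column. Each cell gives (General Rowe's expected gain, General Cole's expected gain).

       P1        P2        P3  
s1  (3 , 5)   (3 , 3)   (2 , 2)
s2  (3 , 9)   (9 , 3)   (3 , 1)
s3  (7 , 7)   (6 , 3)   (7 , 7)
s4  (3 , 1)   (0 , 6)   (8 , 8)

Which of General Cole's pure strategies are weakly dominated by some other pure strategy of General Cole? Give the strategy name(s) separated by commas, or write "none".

P1: no other strategy beats it everywhere (P2 at s1 (5>3); P3 at s1 (5>2)).
P2: no other strategy beats it everywhere (P1 at s4 (6>1); P3 at s1 (3>2)).
P3: no other strategy beats it everywhere (P1 at s4 (8>1); P2 at s3 (7>3)).

none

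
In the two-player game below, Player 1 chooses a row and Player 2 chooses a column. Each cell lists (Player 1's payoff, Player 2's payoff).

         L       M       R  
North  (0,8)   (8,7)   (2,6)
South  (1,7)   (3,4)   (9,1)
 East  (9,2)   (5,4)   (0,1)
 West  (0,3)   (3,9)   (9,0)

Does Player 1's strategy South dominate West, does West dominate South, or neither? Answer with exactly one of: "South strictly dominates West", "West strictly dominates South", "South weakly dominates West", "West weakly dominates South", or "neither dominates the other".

South weakly dominates West

Compare South to West across every action of Player 2: L: 1>0, M: 3=3, R: 9=9.
South is at least as good everywhere and strictly better somewhere (tied only at M, R), so South weakly but not strictly dominates West.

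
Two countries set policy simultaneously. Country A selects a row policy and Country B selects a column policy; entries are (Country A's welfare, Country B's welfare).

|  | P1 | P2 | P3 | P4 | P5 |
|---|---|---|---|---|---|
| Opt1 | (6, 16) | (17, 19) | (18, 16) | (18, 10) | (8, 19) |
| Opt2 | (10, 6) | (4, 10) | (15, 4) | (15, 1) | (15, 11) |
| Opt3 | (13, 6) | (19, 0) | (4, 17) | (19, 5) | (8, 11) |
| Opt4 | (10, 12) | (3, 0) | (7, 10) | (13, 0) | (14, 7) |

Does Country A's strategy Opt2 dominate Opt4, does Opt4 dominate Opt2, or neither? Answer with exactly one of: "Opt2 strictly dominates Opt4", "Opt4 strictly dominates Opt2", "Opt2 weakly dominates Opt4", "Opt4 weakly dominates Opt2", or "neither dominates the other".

Opt2 weakly dominates Opt4

Opt2's payoffs vs Opt4's, by Country B's action — P1: 10=10, P2: 4>3, P3: 15>7, P4: 15>13, P5: 15>14.
Opt2 is at least as good everywhere and strictly better somewhere (tied only at P1), so Opt2 weakly but not strictly dominates Opt4.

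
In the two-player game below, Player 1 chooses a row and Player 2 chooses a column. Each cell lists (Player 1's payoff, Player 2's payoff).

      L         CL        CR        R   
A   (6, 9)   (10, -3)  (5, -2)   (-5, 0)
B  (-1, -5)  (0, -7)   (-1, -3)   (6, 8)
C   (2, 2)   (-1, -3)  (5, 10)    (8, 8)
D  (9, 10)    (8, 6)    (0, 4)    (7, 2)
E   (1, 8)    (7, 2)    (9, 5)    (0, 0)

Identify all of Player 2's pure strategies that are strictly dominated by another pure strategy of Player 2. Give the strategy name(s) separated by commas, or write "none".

CL

L is not dominated — it holds its own against CL at A (9>-3); CR at A (9>-2); R at A (9>0).
CL is strictly dominated by L (A: 9>-3, B: -5>-7, C: 2>-3, D: 10>6, E: 8>2).
CR: no other strategy beats it everywhere (L at B (-3>-5); CL at A (-2>-3); R at C (10>8)).
R: no other strategy beats it everywhere (L at B (8>-5); CL at A (0>-3); CR at A (0>-2)).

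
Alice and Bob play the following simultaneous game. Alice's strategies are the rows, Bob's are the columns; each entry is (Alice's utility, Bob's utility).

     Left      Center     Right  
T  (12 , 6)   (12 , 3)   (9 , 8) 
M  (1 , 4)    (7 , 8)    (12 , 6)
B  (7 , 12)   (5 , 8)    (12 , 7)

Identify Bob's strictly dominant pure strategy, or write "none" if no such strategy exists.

Left fails to dominate Center at M (4<8).
Center fails to dominate Left at T (3<6).
Right fails to dominate Left at B (7<12).
No single strategy dominates all the others.

none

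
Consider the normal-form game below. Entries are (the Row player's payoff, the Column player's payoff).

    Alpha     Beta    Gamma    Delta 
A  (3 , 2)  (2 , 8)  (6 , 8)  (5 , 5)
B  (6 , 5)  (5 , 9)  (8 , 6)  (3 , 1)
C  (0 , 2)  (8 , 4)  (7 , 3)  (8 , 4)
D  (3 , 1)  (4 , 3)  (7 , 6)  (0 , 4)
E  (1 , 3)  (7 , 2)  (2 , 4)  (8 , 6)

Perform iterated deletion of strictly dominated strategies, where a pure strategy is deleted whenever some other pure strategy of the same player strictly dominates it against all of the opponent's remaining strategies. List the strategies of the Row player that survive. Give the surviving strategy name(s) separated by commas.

B, C, E

Row D is eliminated: B beats it against every remaining column (Alpha: 6>3, Beta: 5>4, Gamma: 8>7, Delta: 3>0).
The Column player's strategy Alpha is strictly dominated by Gamma (A: 8>2, B: 6>5, C: 3>2, E: 4>3) and is removed.
Row A is eliminated: C beats it against every remaining column (Beta: 8>2, Gamma: 7>6, Delta: 8>5).
Among the remaining strategies, none is strictly dominated by another pure strategy of the same player, so the elimination stops.
Surviving strategies — the Row player: {B, C, E}; the Column player: {Beta, Gamma, Delta}.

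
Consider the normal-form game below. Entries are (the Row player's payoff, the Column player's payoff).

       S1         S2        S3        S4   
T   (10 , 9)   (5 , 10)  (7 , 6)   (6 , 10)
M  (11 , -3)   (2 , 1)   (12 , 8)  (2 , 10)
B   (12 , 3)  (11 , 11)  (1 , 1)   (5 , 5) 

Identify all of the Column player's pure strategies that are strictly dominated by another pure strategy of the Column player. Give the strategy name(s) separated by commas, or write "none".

S1, S3

S1 is strictly dominated by S2 (T: 10>9, M: 1>-3, B: 11>3).
Nothing dominates S2: S1 at T (10>9); S3 at T (10>6); S4 at T (10=10).
S4 strictly dominates S3 — T: 10>6, M: 10>8, B: 5>1.
S4 is not dominated — it holds its own against S1 at T (10>9); S2 at T (10=10); S3 at T (10>6).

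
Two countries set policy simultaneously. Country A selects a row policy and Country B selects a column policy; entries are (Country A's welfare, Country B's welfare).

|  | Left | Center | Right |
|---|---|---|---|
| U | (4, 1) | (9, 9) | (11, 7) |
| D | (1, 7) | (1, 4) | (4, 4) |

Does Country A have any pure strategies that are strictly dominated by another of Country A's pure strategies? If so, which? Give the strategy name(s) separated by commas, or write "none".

D

U: no other strategy beats it everywhere (D at Left (4>1)).
D: dominated, since U does at least as well everywhere (Left: 4>1, Center: 9>1, Right: 11>4).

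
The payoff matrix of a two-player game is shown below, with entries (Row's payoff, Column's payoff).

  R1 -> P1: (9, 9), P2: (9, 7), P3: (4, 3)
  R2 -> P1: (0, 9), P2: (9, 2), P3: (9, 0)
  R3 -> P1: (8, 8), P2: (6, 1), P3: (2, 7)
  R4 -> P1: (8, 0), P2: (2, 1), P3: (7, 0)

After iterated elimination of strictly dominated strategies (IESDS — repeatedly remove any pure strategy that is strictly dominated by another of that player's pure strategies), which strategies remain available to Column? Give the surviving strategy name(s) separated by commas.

P1

Row R3 is eliminated: R1 beats it against every remaining column (P1: 9>8, P2: 9>6, P3: 4>2).
For Column, P2 strictly dominates P3 on the remaining rows (R1: 7>3, R2: 2>0, R4: 1>0); eliminate P3.
Row's strategy R4 is strictly dominated by R1 (P1: 9>8, P2: 9>2) and is removed.
For Column, P1 strictly dominates P2 on the remaining rows (R1: 9>7, R2: 9>2); eliminate P2.
Row's strategy R2 is strictly dominated by R1 (P1: 9>0) and is removed.
Among the remaining strategies, none is strictly dominated by another pure strategy of the same player, so the elimination stops.
Surviving strategies — Row: {R1}; Column: {P1}.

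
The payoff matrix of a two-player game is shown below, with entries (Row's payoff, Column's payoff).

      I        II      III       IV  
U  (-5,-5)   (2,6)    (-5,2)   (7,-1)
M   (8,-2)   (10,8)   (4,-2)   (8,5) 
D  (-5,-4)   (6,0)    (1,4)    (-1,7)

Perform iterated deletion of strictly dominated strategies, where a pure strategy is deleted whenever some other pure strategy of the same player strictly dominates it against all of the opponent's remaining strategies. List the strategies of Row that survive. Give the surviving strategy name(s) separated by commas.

Row's strategy U is strictly dominated by M (I: 8>-5, II: 10>2, III: 4>-5, IV: 8>7) and is removed.
Row's strategy D is strictly dominated by M (I: 8>-5, II: 10>6, III: 4>1, IV: 8>-1) and is removed.
Column's strategy I is strictly dominated by II (M: 8>-2) and is removed.
For Column, II strictly dominates III on the remaining rows (M: 8>-2); eliminate III.
Column IV is eliminated: II beats it against every remaining row (M: 8>5).
Among the remaining strategies, none is strictly dominated by another pure strategy of the same player, so the elimination stops.
Surviving strategies — Row: {M}; Column: {II}.

M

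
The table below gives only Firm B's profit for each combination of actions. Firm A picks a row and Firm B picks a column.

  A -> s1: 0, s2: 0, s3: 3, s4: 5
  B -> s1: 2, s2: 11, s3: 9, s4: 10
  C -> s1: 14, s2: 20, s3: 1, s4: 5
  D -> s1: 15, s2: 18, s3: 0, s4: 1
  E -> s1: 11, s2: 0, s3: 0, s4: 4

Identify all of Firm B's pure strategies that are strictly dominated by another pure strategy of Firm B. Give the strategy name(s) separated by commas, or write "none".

s1 is not dominated — it holds its own against s2 at A (0=0); s3 at C (14>1); s4 at C (14>5).
s2: no other strategy beats it everywhere (s1 at A (0=0); s3 at B (11>9); s4 at B (11>10)).
s4 strictly dominates s3 — A: 5>3, B: 10>9, C: 5>1, D: 1>0, E: 4>0.
s4 is not dominated — it holds its own against s1 at A (5>0); s2 at A (5>0); s3 at A (5>3).

s3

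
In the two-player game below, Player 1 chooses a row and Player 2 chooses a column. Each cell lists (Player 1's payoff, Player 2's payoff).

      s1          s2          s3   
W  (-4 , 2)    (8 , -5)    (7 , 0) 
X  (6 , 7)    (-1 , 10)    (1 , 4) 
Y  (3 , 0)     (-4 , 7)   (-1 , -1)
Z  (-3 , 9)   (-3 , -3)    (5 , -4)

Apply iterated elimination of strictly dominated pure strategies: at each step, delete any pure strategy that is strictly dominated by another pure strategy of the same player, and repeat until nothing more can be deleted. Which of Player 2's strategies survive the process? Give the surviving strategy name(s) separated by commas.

s1, s2

Row Y is eliminated: X beats it against every remaining column (s1: 6>3, s2: -1>-4, s3: 1>-1).
Column s3 is eliminated: s1 beats it against every remaining row (W: 2>0, X: 7>4, Z: 9>-4).
Player 1's strategy Z is strictly dominated by X (s1: 6>-3, s2: -1>-3) and is removed.
Among the remaining strategies, none is strictly dominated by another pure strategy of the same player, so the elimination stops.
Surviving strategies — Player 1: {W, X}; Player 2: {s1, s2}.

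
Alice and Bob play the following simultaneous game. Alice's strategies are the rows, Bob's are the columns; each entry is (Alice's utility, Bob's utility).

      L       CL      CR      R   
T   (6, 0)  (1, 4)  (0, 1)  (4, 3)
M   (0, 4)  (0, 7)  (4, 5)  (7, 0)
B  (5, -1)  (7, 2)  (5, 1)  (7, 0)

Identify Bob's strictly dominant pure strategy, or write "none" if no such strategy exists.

CL

CL vs L: T: 4>0, M: 7>4, B: 2>-1.
CL vs CR: T: 4>1, M: 7>5, B: 2>1.
CL vs R: T: 4>3, M: 7>0, B: 2>0.
CL strictly beats every other strategy against every opponent action, so it is strictly dominant.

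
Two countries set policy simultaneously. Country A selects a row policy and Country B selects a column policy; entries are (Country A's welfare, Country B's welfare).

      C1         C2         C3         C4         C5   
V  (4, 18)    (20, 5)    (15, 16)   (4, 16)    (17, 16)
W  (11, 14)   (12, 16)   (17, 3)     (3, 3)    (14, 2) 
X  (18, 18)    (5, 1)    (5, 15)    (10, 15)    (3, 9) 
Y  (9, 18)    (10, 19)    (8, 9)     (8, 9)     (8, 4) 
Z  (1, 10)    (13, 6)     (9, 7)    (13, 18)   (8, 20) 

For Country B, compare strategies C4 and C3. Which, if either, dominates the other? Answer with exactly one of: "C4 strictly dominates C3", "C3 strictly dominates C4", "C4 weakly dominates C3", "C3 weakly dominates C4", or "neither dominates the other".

C4 weakly dominates C3

Compare C4 to C3 across every action of Country A: V: 16=16, W: 3=3, X: 15=15, Y: 9=9, Z: 18>7.
C4 is at least as good everywhere and strictly better somewhere (tied only at V, W, X, Y), so C4 weakly but not strictly dominates C3.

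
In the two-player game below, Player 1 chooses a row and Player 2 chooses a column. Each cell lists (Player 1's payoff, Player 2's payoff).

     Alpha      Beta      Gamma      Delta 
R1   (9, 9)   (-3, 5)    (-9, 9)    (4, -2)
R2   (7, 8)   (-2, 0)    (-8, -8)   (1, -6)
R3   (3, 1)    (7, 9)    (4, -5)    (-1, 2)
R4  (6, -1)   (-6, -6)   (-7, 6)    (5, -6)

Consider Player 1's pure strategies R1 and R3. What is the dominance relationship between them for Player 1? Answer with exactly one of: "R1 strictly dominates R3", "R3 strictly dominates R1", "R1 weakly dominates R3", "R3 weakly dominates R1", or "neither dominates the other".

Compare R1 to R3 across every action of Player 2: Alpha: 9>3, Beta: -3<7, Gamma: -9<4, Delta: 4>-1.
R1 does better at Alpha, Delta but worse at Beta, Gamma; neither strategy dominates the other.

neither dominates the other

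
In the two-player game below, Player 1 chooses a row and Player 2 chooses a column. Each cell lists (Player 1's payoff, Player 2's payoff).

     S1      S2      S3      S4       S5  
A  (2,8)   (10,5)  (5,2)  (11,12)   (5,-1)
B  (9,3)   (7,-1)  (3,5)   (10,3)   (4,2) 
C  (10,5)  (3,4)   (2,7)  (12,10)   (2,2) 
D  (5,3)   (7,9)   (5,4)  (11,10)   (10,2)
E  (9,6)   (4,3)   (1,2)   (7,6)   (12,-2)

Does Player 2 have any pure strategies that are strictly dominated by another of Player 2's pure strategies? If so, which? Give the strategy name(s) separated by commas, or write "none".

S1: no other strategy beats it everywhere (S2 at A (8>5); S3 at A (8>2); S4 at B (3=3); S5 at A (8>-1)).
S2: dominated, since S4 does at least as well everywhere (A: 12>5, B: 3>-1, C: 10>4, D: 10>9, E: 6>3).
S3: no other strategy beats it everywhere (S1 at B (5>3); S2 at B (5>-1); S4 at B (5>3); S5 at A (2>-1)).
Nothing dominates S4: S1 at A (12>8); S2 at A (12>5); S3 at A (12>2); S5 at A (12>-1).
S5 is strictly dominated by S1 (A: 8>-1, B: 3>2, C: 5>2, D: 3>2, E: 6>-2).

S2, S5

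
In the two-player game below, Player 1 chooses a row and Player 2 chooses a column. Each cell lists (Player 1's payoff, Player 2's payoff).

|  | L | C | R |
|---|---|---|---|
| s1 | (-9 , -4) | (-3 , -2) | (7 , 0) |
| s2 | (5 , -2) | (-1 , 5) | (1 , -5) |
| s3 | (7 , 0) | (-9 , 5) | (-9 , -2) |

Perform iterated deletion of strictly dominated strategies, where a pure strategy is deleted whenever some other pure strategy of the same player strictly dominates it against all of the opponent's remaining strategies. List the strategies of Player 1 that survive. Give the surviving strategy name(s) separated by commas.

s1, s2

Column L is eliminated: C beats it against every remaining row (s1: -2>-4, s2: 5>-2, s3: 5>0).
Player 1's strategy s3 is strictly dominated by s1 (C: -3>-9, R: 7>-9) and is removed.
Among the remaining strategies, none is strictly dominated by another pure strategy of the same player, so the elimination stops.
Surviving strategies — Player 1: {s1, s2}; Player 2: {C, R}.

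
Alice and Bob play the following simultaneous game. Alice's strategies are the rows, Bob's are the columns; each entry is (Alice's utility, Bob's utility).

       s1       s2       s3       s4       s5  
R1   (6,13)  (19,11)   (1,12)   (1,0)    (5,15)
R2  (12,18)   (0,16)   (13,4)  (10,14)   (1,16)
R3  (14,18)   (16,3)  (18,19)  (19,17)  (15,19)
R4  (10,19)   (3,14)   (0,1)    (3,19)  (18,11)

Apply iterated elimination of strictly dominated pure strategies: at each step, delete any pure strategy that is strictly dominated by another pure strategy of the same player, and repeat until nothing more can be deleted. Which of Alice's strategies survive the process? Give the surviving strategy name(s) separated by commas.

R3, R4

Row R2 is eliminated: R3 beats it against every remaining column (s1: 14>12, s2: 16>0, s3: 18>13, s4: 19>10, s5: 15>1).
Column s2 is eliminated: s1 beats it against every remaining row (R1: 13>11, R3: 18>3, R4: 19>14).
For Alice, R3 strictly dominates R1 on the remaining columns (s1: 14>6, s3: 18>1, s4: 19>1, s5: 15>5); eliminate R1.
Among the remaining strategies, none is strictly dominated by another pure strategy of the same player, so the elimination stops.
Surviving strategies — Alice: {R3, R4}; Bob: {s1, s3, s4, s5}.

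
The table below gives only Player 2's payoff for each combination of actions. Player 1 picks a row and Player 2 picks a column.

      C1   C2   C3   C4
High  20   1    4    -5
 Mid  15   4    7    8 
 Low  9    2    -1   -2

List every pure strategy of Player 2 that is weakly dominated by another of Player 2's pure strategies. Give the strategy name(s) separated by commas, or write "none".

C2, C3, C4

Nothing dominates C1: C2 at High (20>1); C3 at High (20>4); C4 at High (20>-5).
C1 weakly dominates C2 — High: 20>1, Mid: 15>4, Low: 9>2.
C3: dominated, since C1 does at least as well everywhere (High: 20>4, Mid: 15>7, Low: 9>-1).
C4: dominated, since C1 does at least as well everywhere (High: 20>-5, Mid: 15>8, Low: 9>-2).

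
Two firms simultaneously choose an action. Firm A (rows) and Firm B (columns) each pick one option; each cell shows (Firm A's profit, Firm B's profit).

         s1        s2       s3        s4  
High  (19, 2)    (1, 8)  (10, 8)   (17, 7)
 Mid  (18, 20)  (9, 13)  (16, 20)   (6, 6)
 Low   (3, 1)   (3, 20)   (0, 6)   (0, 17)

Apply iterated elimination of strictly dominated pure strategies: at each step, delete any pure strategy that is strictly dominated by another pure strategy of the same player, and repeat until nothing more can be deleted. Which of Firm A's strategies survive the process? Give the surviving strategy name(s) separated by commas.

Row Low is eliminated: Mid beats it against every remaining column (s1: 18>3, s2: 9>3, s3: 16>0, s4: 6>0).
Firm B's strategy s4 is strictly dominated by s2 (High: 8>7, Mid: 13>6) and is removed.
Among the remaining strategies, none is strictly dominated by another pure strategy of the same player, so the elimination stops.
Surviving strategies — Firm A: {High, Mid}; Firm B: {s1, s2, s3}.

High, Mid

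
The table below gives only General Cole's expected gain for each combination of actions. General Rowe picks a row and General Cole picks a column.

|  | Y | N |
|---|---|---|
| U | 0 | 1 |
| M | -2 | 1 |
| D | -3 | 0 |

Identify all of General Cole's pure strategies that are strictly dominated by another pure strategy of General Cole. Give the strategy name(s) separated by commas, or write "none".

N strictly dominates Y — U: 1>0, M: 1>-2, D: 0>-3.
N is not dominated — it holds its own against Y at U (1>0).

Y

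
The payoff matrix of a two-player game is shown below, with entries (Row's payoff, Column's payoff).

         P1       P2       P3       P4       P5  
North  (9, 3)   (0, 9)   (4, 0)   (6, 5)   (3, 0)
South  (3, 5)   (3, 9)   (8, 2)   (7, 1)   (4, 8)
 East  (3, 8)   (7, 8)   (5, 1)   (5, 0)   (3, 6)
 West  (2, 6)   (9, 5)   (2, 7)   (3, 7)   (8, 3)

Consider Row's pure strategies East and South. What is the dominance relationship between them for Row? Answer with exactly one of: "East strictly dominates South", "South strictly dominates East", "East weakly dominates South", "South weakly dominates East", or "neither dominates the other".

East's payoffs vs South's, by Column's action — P1: 3=3, P2: 7>3, P3: 5<8, P4: 5<7, P5: 3<4.
East does better at P2 but worse at P3, P4, P5; neither strategy dominates the other.

neither dominates the other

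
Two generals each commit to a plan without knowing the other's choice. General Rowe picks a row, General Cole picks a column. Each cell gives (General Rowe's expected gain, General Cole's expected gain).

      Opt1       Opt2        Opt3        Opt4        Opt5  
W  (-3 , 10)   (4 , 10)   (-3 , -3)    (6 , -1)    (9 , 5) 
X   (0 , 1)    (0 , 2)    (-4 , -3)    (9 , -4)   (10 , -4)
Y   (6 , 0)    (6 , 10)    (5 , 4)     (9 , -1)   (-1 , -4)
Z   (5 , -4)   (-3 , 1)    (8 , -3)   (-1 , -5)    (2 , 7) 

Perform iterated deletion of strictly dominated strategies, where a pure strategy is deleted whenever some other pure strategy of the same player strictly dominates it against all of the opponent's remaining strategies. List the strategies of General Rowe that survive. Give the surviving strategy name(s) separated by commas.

Column Opt3 is eliminated: Opt2 beats it against every remaining row (W: 10>-3, X: 2>-3, Y: 10>4, Z: 1>-3).
For General Cole, Opt1 strictly dominates Opt4 on the remaining rows (W: 10>-1, X: 1>-4, Y: 0>-1, Z: -4>-5); eliminate Opt4.
Among the remaining strategies, none is strictly dominated by another pure strategy of the same player, so the elimination stops.
Surviving strategies — General Rowe: {W, X, Y, Z}; General Cole: {Opt1, Opt2, Opt5}.

W, X, Y, Z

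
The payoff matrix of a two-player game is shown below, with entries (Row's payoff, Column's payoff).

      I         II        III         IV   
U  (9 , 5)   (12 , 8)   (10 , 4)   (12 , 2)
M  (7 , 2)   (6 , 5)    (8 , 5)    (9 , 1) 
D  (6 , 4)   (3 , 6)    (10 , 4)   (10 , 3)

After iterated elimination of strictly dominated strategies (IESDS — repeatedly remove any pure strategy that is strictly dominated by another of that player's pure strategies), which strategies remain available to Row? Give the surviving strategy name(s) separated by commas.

U

For Row, U strictly dominates M on the remaining columns (I: 9>7, II: 12>6, III: 10>8, IV: 12>9); eliminate M.
For Column, II strictly dominates I on the remaining rows (U: 8>5, D: 6>4); eliminate I.
For Column, II strictly dominates III on the remaining rows (U: 8>4, D: 6>4); eliminate III.
Row D is eliminated: U beats it against every remaining column (II: 12>3, IV: 12>10).
Column's strategy IV is strictly dominated by II (U: 8>2) and is removed.
Among the remaining strategies, none is strictly dominated by another pure strategy of the same player, so the elimination stops.
Surviving strategies — Row: {U}; Column: {II}.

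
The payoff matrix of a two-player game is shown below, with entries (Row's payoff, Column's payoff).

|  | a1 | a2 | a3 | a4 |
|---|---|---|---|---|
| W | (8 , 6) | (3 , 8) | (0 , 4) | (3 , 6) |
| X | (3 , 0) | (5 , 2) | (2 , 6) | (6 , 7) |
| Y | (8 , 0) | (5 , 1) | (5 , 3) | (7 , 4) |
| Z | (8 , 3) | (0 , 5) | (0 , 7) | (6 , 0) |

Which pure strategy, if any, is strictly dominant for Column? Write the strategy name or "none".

none

a1 fails to dominate a2 at W (6<8).
a2 fails to dominate a3 at X (2<6).
a3 fails to dominate a1 at W (4<6).
a4 fails to dominate a1 at W (6=6).
No single strategy dominates all the others.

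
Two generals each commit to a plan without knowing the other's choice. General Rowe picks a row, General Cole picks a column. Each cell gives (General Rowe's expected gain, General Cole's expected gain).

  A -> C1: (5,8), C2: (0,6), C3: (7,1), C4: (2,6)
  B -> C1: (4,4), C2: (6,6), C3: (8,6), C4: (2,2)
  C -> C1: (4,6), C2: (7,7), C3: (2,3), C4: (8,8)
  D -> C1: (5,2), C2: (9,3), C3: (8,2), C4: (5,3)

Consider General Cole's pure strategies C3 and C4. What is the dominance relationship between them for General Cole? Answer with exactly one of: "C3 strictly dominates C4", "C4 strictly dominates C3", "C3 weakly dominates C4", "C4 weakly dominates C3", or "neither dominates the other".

Compare C3 to C4 across each opponent action: A: 1<6, B: 6>2, C: 3<8, D: 2<3.
C3 does better at B but worse at A, C, D; neither strategy dominates the other.

neither dominates the other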